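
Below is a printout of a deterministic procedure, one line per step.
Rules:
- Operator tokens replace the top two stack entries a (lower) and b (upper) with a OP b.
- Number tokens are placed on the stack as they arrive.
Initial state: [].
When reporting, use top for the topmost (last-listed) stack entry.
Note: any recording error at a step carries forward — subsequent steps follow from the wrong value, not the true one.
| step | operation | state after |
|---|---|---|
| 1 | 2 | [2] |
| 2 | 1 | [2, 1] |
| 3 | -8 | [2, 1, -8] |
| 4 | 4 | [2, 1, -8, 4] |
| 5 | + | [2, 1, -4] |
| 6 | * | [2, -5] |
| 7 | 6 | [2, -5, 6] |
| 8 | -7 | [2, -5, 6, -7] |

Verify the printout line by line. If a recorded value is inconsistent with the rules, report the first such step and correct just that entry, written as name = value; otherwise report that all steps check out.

step 1: push 2: top = 2 -> confirmed correct
step 2: push 1: top = 1 -> in agreement
step 3: push -8: top = -8 -> consistent with the printout
step 4: push 4: top = 4 -> checks out
step 5: -8 + 4 = -4 -> matches
step 6: 1 * -4 = -4 -> the printout disagrees here
Step 6 is the first one off; corrected, top = -4.

step 6, top = -4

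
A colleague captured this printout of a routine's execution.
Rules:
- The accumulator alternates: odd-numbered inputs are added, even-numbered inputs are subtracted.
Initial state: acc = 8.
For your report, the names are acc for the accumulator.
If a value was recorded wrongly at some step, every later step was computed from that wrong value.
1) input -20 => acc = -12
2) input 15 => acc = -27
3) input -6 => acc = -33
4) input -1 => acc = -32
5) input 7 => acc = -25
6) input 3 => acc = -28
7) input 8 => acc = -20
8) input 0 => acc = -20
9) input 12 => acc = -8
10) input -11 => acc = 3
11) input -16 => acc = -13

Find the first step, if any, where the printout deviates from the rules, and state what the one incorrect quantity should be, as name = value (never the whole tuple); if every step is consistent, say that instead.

no error

step 1: acc = 8 + -20 = -12 -> matches
step 2: acc = -12 - 15 = -27 -> confirmed correct
step 3: acc = -27 + -6 = -33 -> matches
step 4: acc = -33 - -1 = -32 -> matches
step 5: acc = -32 + 7 = -25 -> consistent with the printout
step 6: acc = -25 - 3 = -28 -> consistent with the printout
step 7: acc = -28 + 8 = -20 -> agrees with the printout
step 8: acc = -20 - 0 = -20 -> consistent with the printout
step 9: acc = -20 + 12 = -8 -> exactly as logged
step 10: acc = -8 - -11 = 3 -> in agreement
step 11: acc = 3 + -16 = -13 -> verified
Nothing is out of place; the run is error-free.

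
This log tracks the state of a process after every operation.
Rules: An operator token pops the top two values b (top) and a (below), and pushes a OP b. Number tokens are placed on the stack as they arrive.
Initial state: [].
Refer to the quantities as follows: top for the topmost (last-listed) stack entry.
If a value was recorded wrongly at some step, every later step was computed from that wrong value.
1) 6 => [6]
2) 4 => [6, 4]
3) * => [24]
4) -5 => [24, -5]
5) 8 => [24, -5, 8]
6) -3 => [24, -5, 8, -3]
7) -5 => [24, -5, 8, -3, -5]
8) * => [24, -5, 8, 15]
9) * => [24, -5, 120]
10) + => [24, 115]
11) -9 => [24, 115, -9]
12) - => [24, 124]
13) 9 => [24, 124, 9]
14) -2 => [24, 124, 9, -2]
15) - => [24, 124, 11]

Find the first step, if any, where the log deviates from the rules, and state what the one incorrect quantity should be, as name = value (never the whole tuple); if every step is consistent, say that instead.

no error

Recomputing the run from the initial state:
step 1: [6]
step 2: [6, 4]
step 3: [24]
step 4: [24, -5]
step 5: [24, -5, 8]
step 6: [24, -5, 8, -3]
step 7: [24, -5, 8, -3, -5]
step 8: [24, -5, 8, 15]
step 9: [24, -5, 120]
step 10: [24, 115]
step 11: [24, 115, -9]
step 12: [24, 124]
step 13: [24, 124, 9]
step 14: [24, 124, 9, -2]
step 15: [24, 124, 11]
This matches the log at every step.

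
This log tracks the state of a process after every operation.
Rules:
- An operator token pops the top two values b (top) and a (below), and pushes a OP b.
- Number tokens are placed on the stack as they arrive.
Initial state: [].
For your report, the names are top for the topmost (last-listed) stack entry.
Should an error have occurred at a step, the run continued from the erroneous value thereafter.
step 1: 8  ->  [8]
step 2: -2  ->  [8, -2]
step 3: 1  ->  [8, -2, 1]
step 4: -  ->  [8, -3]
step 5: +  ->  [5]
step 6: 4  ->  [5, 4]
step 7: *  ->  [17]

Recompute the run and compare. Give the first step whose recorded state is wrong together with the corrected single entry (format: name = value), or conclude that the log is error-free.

step 7, top = 20

Step 1: push 8: top = 8 — in agreement.
Step 2: push -2: top = -2 — matches.
Step 3: push 1: top = 1 — consistent with the log.
Step 4: -2 - 1 = -3 — in agreement.
Step 5: 8 + -3 = 5 — matches.
Step 6: push 4: top = 4 — matches.
Step 7: 5 * 4 = 20 — the log disagrees here.
The audit stops at step 7: the recorded entry is wrong and should be top = 20.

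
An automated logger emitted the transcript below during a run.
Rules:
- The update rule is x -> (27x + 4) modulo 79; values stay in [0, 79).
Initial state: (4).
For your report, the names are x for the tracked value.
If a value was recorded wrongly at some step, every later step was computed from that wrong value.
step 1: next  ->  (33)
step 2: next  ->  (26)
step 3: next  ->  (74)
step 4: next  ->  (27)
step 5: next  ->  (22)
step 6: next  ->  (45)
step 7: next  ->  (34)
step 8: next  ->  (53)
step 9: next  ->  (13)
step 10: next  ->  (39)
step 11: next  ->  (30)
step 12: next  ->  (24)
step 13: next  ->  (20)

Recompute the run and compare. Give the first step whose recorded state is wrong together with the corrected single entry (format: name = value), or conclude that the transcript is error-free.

no error

Step 1: x = (27*4 + 4) mod 79 = 33 — matches.
Step 2: x = (27*33 + 4) mod 79 = 26 — confirmed correct.
Step 3: x = (27*26 + 4) mod 79 = 74 — confirmed correct.
Step 4: x = (27*74 + 4) mod 79 = 27 — exactly as logged.
Step 5: x = (27*27 + 4) mod 79 = 22 — checks out.
Step 6: x = (27*22 + 4) mod 79 = 45 — exactly as logged.
Step 7: x = (27*45 + 4) mod 79 = 34 — consistent with the transcript.
Step 8: x = (27*34 + 4) mod 79 = 53 — exactly as logged.
Step 9: x = (27*53 + 4) mod 79 = 13 — no discrepancy.
Step 10: x = (27*13 + 4) mod 79 = 39 — verified.
Step 11: x = (27*39 + 4) mod 79 = 30 — checks out.
Step 12: x = (27*30 + 4) mod 79 = 24 — confirmed correct.
Step 13: x = (27*24 + 4) mod 79 = 20 — in agreement.
No step deviates from the rules.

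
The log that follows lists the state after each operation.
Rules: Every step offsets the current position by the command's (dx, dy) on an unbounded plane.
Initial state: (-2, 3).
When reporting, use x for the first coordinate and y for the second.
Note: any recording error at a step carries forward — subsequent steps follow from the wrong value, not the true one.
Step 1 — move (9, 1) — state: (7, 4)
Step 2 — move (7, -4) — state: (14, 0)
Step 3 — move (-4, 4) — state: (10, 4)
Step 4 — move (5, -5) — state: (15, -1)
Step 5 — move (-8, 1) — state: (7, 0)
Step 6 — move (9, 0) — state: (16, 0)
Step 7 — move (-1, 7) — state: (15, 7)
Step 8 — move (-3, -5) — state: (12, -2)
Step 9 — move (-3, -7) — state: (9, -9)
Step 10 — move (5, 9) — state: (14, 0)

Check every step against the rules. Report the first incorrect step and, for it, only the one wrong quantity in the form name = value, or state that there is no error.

Step 1: x = -2 + (9) = 7, y = 3 + (1) = 4 — exactly as logged.
Step 2: x = 7 + (7) = 14, y = 4 + (-4) = 0 — matches.
Step 3: x = 14 + (-4) = 10, y = 0 + (4) = 4 — checks out.
Step 4: x = 10 + (5) = 15, y = 4 + (-5) = -1 — verified.
Step 5: x = 15 + (-8) = 7, y = -1 + (1) = 0 — same as recorded.
Step 6: x = 7 + (9) = 16, y = 0 + (0) = 0 — no discrepancy.
Step 7: x = 16 + (-1) = 15, y = 0 + (7) = 7 — confirmed correct.
Step 8: x = 15 + (-3) = 12, y = 7 + (-5) = 2 — the log disagrees here.
First deviation found at step 8; the corrected entry is y = 2.

step 8, y = 2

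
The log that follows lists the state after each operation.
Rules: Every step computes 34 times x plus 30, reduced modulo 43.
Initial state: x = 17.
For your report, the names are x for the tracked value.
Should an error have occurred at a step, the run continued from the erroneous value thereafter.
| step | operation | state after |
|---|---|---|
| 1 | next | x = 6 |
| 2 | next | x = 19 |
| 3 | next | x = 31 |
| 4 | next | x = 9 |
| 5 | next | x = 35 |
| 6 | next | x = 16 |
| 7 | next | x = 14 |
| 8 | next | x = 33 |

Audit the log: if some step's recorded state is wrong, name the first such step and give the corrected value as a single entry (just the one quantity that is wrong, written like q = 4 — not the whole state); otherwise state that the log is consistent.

1. x = (34*17 + 30) mod 43 = 6 (consistent with the log)
2. x = (34*6 + 30) mod 43 = 19 (no discrepancy)
3. x = (34*19 + 30) mod 43 = 31 (consistent with the log)
4. x = (34*31 + 30) mod 43 = 9 (in agreement)
5. x = (34*9 + 30) mod 43 = 35 (agrees with the log)
6. x = (34*35 + 30) mod 43 = 16 (same as recorded)
7. x = (34*16 + 30) mod 43 = 15 (this is not what the log shows)
Conclusion: step 7 carries the first error; the entry should be x = 15.

step 7, x = 15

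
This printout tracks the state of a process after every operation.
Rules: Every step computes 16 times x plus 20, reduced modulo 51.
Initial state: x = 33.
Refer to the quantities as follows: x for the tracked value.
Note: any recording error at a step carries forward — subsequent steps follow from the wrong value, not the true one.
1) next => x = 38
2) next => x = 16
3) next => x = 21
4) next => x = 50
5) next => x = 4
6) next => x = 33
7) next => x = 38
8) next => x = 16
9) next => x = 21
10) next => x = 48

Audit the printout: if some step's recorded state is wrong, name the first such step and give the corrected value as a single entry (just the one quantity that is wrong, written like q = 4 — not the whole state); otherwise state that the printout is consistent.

Step 1: x = (16*33 + 20) mod 51 = 38 — in agreement.
Step 2: x = (16*38 + 20) mod 51 = 16 — agrees with the printout.
Step 3: x = (16*16 + 20) mod 51 = 21 — matches.
Step 4: x = (16*21 + 20) mod 51 = 50 — same as recorded.
Step 5: x = (16*50 + 20) mod 51 = 4 — no discrepancy.
Step 6: x = (16*4 + 20) mod 51 = 33 — checks out.
Step 7: x = (16*33 + 20) mod 51 = 38 — confirmed correct.
Step 8: x = (16*38 + 20) mod 51 = 16 — verified.
Step 9: x = (16*16 + 20) mod 51 = 21 — confirmed correct.
Step 10: x = (16*21 + 20) mod 51 = 50 — the printout has a different value.
First incorrect step: 10; the correct value is x = 50.

step 10, x = 50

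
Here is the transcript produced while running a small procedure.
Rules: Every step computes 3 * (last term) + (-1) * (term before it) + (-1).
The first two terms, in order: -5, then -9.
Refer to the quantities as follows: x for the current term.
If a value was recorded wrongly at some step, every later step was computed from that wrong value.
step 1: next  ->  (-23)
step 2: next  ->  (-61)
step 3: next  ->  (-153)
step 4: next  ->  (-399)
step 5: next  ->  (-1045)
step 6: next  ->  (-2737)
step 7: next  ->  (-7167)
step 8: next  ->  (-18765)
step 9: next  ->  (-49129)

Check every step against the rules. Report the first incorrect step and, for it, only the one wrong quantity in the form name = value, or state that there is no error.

Recomputing the run from the initial state:
step 1: x = -23
step 2: x = -61
step 3: x = -161
step 4: x = -423
step 5: x = -1109
step 6: x = -2905
step 7: x = -7607
step 8: x = -19917
step 9: x = -52145
The first disagreement with the transcript is at step 3, where the value should be x = -161.

step 3, x = -161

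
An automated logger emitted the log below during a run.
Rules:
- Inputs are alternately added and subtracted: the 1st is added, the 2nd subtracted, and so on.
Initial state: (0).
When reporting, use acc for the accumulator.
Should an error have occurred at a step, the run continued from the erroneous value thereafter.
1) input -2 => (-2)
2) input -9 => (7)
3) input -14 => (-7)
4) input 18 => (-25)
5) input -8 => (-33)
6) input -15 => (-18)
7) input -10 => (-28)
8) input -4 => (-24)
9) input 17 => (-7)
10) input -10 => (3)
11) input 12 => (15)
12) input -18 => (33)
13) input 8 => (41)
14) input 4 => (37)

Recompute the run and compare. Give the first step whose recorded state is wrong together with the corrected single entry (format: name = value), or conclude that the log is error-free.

Recomputing the run from the initial state:
step 1: acc = -2
step 2: acc = 7
step 3: acc = -7
step 4: acc = -25
step 5: acc = -33
step 6: acc = -18
step 7: acc = -28
step 8: acc = -24
step 9: acc = -7
step 10: acc = 3
step 11: acc = 15
step 12: acc = 33
step 13: acc = 41
step 14: acc = 37
This matches the log at every step.

no error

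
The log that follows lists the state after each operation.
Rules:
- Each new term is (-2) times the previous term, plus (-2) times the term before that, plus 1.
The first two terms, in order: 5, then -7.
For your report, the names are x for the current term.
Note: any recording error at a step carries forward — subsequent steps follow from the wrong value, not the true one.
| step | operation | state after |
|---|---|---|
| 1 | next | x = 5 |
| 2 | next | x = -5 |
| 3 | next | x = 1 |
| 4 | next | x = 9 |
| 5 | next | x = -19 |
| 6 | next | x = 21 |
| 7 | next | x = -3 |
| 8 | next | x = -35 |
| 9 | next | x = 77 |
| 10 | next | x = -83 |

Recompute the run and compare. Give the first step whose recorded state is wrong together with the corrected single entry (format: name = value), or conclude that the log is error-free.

step 2, x = 5

Recomputing the run from the initial state:
step 1: x = 5
step 2: x = 5
step 3: x = -19
step 4: x = 29
step 5: x = -19
step 6: x = -19
step 7: x = 77
step 8: x = -115
step 9: x = 77
step 10: x = 77
The first disagreement with the log is at step 2, where the value should be x = 5.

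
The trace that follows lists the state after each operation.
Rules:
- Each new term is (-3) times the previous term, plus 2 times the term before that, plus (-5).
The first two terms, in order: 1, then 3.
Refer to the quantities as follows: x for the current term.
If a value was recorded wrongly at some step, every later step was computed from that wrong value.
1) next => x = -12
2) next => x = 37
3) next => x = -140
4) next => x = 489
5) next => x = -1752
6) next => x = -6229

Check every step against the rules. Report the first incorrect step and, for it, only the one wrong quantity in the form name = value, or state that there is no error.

step 6, x = 6229

Recomputing the run from the initial state:
step 1: x = -12
step 2: x = 37
step 3: x = -140
step 4: x = 489
step 5: x = -1752
step 6: x = 6229
The first disagreement with the trace is at step 6, where the value should be x = 6229.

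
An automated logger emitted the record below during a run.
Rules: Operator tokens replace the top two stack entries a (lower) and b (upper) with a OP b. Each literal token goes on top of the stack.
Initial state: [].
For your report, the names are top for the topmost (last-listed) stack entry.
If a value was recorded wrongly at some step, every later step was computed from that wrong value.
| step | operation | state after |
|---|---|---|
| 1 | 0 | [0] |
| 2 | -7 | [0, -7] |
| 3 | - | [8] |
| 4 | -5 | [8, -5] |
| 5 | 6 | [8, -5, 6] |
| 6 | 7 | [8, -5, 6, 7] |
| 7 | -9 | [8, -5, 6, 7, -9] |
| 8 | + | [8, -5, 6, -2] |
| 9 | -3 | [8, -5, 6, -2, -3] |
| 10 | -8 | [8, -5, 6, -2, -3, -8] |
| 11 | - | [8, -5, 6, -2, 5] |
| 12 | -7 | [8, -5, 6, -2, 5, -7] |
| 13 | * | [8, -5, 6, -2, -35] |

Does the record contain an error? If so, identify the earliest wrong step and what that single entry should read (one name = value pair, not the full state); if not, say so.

step 1: push 0: top = 0 -> consistent with the record
step 2: push -7: top = -7 -> agrees with the record
step 3: 0 - -7 = 7 -> the record disagrees here
The audit stops at step 3: the recorded entry is wrong and should be top = 7.

step 3, top = 7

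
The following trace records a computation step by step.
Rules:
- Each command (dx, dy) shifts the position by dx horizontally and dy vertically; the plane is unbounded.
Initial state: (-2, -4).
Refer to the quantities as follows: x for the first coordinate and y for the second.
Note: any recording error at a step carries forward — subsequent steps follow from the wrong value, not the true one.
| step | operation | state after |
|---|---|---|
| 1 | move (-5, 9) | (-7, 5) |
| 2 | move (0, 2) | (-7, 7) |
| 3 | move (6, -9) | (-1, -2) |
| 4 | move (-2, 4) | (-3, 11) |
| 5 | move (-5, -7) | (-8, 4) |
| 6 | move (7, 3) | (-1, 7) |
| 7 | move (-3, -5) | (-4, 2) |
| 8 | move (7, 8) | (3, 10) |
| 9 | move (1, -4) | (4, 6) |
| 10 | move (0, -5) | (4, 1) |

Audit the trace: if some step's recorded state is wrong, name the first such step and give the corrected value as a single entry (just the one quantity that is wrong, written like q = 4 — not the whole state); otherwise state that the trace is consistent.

Recomputing the run from the initial state:
step 1: x = -7, y = 5
step 2: x = -7, y = 7
step 3: x = -1, y = -2
step 4: x = -3, y = 2
step 5: x = -8, y = -5
step 6: x = -1, y = -2
step 7: x = -4, y = -7
step 8: x = 3, y = 1
step 9: x = 4, y = -3
step 10: x = 4, y = -8
The first disagreement with the trace is at step 4, where the value should be y = 2.

step 4, y = 2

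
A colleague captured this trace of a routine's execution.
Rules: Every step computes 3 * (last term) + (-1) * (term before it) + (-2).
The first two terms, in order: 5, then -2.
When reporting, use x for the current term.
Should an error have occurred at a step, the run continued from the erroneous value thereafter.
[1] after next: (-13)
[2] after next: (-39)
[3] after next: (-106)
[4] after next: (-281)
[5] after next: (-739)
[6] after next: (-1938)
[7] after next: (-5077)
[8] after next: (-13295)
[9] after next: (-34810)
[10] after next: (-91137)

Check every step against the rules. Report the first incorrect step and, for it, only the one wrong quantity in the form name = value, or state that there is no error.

no error

1. x = 3*(-2) + (-1)*(5) + (-2) = -13 (exactly as logged)
2. x = 3*(-13) + (-1)*(-2) + (-2) = -39 (same as recorded)
3. x = 3*(-39) + (-1)*(-13) + (-2) = -106 (checks out)
4. x = 3*(-106) + (-1)*(-39) + (-2) = -281 (in agreement)
5. x = 3*(-281) + (-1)*(-106) + (-2) = -739 (verified)
6. x = 3*(-739) + (-1)*(-281) + (-2) = -1938 (checks out)
7. x = 3*(-1938) + (-1)*(-739) + (-2) = -5077 (matches)
8. x = 3*(-5077) + (-1)*(-1938) + (-2) = -13295 (consistent with the trace)
9. x = 3*(-13295) + (-1)*(-5077) + (-2) = -34810 (exactly as logged)
10. x = 3*(-34810) + (-1)*(-13295) + (-2) = -91137 (same as recorded)
No step deviates from the rules.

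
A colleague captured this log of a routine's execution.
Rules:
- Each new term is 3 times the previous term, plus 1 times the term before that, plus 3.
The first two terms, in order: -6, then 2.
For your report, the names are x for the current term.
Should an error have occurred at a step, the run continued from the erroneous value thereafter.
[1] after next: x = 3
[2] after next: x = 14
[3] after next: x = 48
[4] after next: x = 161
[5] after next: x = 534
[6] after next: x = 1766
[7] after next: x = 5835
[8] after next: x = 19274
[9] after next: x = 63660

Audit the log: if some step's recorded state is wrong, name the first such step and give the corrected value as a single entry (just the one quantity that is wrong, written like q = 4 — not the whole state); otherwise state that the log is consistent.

Step 1: x = 3*(2) + (1)*(-6) + (3) = 3 — consistent with the log.
Step 2: x = 3*(3) + (1)*(2) + (3) = 14 — verified.
Step 3: x = 3*(14) + (1)*(3) + (3) = 48 — verified.
Step 4: x = 3*(48) + (1)*(14) + (3) = 161 — matches.
Step 5: x = 3*(161) + (1)*(48) + (3) = 534 — verified.
Step 6: x = 3*(534) + (1)*(161) + (3) = 1766 — in agreement.
Step 7: x = 3*(1766) + (1)*(534) + (3) = 5835 — exactly as logged.
Step 8: x = 3*(5835) + (1)*(1766) + (3) = 19274 — agrees with the log.
Step 9: x = 3*(19274) + (1)*(5835) + (3) = 63660 — checks out.
No step deviates from the rules.

no error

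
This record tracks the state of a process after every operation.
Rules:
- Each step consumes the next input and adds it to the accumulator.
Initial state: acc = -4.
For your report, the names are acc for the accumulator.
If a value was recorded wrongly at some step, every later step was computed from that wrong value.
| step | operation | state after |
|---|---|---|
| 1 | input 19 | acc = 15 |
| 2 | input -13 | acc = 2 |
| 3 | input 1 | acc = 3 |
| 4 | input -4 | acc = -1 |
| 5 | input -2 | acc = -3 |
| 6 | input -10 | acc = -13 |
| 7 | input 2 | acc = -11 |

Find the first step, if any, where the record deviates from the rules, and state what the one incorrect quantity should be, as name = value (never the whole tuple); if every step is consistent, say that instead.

no error

step 1: acc = -4 + 19 = 15 -> confirmed correct
step 2: acc = 15 + -13 = 2 -> in agreement
step 3: acc = 2 + 1 = 3 -> no discrepancy
step 4: acc = 3 + -4 = -1 -> no discrepancy
step 5: acc = -1 + -2 = -3 -> matches
step 6: acc = -3 + -10 = -13 -> same as recorded
step 7: acc = -13 + 2 = -11 -> no discrepancy
No step deviates from the rules.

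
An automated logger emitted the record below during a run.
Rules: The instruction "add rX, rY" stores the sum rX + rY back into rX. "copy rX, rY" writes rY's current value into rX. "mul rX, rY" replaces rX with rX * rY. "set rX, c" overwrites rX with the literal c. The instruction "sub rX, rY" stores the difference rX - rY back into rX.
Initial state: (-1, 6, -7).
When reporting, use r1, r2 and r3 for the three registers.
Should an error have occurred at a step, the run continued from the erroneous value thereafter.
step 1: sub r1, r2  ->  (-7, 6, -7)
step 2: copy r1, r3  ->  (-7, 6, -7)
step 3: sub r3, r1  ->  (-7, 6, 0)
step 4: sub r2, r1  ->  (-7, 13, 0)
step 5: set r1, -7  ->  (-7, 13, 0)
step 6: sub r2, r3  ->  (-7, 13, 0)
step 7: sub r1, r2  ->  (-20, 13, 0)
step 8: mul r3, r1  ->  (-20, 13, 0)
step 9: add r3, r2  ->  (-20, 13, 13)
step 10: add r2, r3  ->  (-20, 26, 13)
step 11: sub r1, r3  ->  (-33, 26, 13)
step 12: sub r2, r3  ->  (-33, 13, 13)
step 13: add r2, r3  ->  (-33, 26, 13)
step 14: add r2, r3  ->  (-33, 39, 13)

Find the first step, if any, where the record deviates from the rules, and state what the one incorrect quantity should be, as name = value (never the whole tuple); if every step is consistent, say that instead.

Recomputing the run from the initial state:
step 1: r1 = -7, r2 = 6, r3 = -7
step 2: r1 = -7, r2 = 6, r3 = -7
step 3: r1 = -7, r2 = 6, r3 = 0
step 4: r1 = -7, r2 = 13, r3 = 0
step 5: r1 = -7, r2 = 13, r3 = 0
step 6: r1 = -7, r2 = 13, r3 = 0
step 7: r1 = -20, r2 = 13, r3 = 0
step 8: r1 = -20, r2 = 13, r3 = 0
step 9: r1 = -20, r2 = 13, r3 = 13
step 10: r1 = -20, r2 = 26, r3 = 13
step 11: r1 = -33, r2 = 26, r3 = 13
step 12: r1 = -33, r2 = 13, r3 = 13
step 13: r1 = -33, r2 = 26, r3 = 13
step 14: r1 = -33, r2 = 39, r3 = 13
This matches the record at every step.

no error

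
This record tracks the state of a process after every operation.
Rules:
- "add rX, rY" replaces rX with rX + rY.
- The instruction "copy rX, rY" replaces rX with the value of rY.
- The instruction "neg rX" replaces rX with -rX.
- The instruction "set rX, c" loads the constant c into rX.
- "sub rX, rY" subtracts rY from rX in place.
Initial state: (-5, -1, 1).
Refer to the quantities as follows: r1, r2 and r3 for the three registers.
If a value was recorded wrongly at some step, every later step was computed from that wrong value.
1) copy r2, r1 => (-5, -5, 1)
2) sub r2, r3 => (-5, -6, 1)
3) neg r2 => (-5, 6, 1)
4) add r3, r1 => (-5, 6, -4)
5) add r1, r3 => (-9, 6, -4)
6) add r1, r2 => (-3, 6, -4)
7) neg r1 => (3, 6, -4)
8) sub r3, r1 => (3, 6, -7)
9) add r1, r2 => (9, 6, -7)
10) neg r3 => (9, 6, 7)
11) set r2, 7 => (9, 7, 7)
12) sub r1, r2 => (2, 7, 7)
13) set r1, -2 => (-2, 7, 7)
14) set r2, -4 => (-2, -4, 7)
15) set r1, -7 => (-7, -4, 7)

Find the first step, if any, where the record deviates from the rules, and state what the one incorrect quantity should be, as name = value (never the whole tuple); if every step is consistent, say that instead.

no error

1. r2 = -5 (exactly as logged)
2. r2 = -5 - 1 = -6 (verified)
3. r2 = -(-6) = 6 (no discrepancy)
4. r3 = 1 + -5 = -4 (agrees with the record)
5. r1 = -5 + -4 = -9 (consistent with the record)
6. r1 = -9 + 6 = -3 (confirmed correct)
7. r1 = -(-3) = 3 (checks out)
8. r3 = -4 - 3 = -7 (confirmed correct)
9. r1 = 3 + 6 = 9 (confirmed correct)
10. r3 = -(-7) = 7 (checks out)
11. r2 = 7 (same as recorded)
12. r1 = 9 - 7 = 2 (confirmed correct)
13. r1 = -2 (matches)
14. r2 = -4 (checks out)
15. r1 = -7 (matches)
The recomputation confirms every line.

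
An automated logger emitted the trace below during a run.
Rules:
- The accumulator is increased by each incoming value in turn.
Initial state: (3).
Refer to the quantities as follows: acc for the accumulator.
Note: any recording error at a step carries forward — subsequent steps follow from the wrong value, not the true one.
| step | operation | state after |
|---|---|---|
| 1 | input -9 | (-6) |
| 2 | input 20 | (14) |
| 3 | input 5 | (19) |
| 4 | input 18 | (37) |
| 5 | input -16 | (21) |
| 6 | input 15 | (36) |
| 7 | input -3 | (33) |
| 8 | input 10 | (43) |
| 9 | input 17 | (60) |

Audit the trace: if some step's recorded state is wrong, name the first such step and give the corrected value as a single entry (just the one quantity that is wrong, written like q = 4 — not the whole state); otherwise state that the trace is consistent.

no error

Step 1: acc = 3 + -9 = -6 — no discrepancy.
Step 2: acc = -6 + 20 = 14 — agrees with the trace.
Step 3: acc = 14 + 5 = 19 — consistent with the trace.
Step 4: acc = 19 + 18 = 37 — consistent with the trace.
Step 5: acc = 37 + -16 = 21 — no discrepancy.
Step 6: acc = 21 + 15 = 36 — same as recorded.
Step 7: acc = 36 + -3 = 33 — exactly as logged.
Step 8: acc = 33 + 10 = 43 — matches.
Step 9: acc = 43 + 17 = 60 — agrees with the trace.
Every step is consistent.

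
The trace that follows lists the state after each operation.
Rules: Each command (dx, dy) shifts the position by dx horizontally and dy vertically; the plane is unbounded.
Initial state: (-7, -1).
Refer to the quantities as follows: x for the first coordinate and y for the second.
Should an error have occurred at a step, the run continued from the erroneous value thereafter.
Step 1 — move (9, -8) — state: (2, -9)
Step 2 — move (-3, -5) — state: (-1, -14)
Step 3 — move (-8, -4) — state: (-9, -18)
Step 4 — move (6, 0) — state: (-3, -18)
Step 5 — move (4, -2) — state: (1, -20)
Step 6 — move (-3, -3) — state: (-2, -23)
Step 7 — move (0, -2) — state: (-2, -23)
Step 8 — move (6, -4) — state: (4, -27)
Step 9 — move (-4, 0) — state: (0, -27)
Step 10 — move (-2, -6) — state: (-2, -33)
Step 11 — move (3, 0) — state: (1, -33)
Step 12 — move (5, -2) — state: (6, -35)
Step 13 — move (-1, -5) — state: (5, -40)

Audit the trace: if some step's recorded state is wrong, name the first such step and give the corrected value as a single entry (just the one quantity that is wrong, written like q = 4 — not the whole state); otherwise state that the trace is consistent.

Step 1: x = -7 + (9) = 2, y = -1 + (-8) = -9 — agrees with the trace.
Step 2: x = 2 + (-3) = -1, y = -9 + (-5) = -14 — checks out.
Step 3: x = -1 + (-8) = -9, y = -14 + (-4) = -18 — verified.
Step 4: x = -9 + (6) = -3, y = -18 + (0) = -18 — checks out.
Step 5: x = -3 + (4) = 1, y = -18 + (-2) = -20 — checks out.
Step 6: x = 1 + (-3) = -2, y = -20 + (-3) = -23 — matches.
Step 7: x = -2 + (0) = -2, y = -23 + (-2) = -25 — the recorded entry deviates here.
Step 7 is the first one off; corrected, y = -25.

step 7, y = -25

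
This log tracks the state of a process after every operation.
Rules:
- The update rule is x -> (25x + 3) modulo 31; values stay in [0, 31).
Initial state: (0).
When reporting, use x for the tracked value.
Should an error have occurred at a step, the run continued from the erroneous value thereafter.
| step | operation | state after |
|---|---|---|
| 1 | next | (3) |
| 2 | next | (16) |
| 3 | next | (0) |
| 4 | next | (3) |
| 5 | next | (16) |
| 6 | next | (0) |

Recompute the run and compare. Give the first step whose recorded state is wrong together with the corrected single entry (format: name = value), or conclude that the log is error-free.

no error

Recomputing the run from the initial state:
step 1: x = 3
step 2: x = 16
step 3: x = 0
step 4: x = 3
step 5: x = 16
step 6: x = 0
This matches the log at every step.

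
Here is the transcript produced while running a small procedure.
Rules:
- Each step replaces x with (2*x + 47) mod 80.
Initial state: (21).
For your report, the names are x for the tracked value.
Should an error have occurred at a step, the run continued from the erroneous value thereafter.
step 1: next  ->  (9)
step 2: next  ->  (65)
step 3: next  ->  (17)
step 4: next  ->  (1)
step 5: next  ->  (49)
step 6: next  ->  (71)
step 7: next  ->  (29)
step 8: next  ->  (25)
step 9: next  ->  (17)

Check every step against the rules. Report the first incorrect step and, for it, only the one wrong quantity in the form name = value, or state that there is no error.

Recomputing the run from the initial state:
step 1: x = 9
step 2: x = 65
step 3: x = 17
step 4: x = 1
step 5: x = 49
step 6: x = 65
step 7: x = 17
step 8: x = 1
step 9: x = 49
The first disagreement with the transcript is at step 6, where the value should be x = 65.

step 6, x = 65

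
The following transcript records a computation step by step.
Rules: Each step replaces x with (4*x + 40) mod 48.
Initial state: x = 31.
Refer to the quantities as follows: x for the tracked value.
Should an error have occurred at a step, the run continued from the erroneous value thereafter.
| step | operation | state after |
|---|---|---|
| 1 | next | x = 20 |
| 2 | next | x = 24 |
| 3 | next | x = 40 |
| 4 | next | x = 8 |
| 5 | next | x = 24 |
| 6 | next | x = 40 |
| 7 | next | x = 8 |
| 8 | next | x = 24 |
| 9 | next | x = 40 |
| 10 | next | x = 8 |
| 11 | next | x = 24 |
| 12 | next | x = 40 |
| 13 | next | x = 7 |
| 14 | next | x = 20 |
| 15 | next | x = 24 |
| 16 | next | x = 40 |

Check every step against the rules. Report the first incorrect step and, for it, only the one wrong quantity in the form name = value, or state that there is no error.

Recomputing the run from the initial state:
step 1: x = 20
step 2: x = 24
step 3: x = 40
step 4: x = 8
step 5: x = 24
step 6: x = 40
step 7: x = 8
step 8: x = 24
step 9: x = 40
step 10: x = 8
step 11: x = 24
step 12: x = 40
step 13: x = 8
step 14: x = 24
step 15: x = 40
step 16: x = 8
The first disagreement with the transcript is at step 13, where the value should be x = 8.

step 13, x = 8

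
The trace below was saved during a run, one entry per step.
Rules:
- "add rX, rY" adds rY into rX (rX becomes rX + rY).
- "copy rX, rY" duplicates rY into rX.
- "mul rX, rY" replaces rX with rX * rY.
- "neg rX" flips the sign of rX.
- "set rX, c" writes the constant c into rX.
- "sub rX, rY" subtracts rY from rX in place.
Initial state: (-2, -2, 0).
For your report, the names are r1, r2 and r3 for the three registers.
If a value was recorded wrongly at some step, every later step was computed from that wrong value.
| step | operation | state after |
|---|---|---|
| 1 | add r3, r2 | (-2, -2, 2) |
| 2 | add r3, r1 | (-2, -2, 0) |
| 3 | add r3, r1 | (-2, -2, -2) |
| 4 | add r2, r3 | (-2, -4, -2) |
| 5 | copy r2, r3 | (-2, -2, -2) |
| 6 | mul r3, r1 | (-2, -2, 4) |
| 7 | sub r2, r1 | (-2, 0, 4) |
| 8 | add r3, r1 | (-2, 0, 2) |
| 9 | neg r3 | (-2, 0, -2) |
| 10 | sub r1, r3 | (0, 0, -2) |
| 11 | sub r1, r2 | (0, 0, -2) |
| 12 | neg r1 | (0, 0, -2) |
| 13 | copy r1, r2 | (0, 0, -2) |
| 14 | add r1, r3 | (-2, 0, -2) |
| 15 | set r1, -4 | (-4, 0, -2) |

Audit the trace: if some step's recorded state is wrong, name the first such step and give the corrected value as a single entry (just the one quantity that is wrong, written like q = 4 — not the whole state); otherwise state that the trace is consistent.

step 1, r3 = -2

1. r3 = 0 + -2 = -2 (the recorded entry deviates here)
Conclusion: step 1 carries the first error; the entry should be r3 = -2.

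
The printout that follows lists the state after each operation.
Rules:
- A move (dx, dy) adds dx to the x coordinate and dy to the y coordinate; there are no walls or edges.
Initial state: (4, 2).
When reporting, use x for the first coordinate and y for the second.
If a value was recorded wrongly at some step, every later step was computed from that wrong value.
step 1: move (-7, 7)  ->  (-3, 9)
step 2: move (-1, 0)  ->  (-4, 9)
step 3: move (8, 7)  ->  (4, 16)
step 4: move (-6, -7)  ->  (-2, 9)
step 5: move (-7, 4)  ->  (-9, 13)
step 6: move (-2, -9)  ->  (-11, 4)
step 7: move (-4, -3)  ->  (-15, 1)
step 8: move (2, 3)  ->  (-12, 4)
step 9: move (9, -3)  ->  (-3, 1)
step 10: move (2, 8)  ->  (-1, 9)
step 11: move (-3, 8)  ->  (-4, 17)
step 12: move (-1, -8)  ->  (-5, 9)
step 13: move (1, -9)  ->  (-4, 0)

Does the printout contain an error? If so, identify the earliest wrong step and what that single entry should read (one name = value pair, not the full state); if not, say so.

step 8, x = -13

1. x = 4 + (-7) = -3, y = 2 + (7) = 9 (in agreement)
2. x = -3 + (-1) = -4, y = 9 + (0) = 9 (in agreement)
3. x = -4 + (8) = 4, y = 9 + (7) = 16 (in agreement)
4. x = 4 + (-6) = -2, y = 16 + (-7) = 9 (same as recorded)
5. x = -2 + (-7) = -9, y = 9 + (4) = 13 (checks out)
6. x = -9 + (-2) = -11, y = 13 + (-9) = 4 (agrees with the printout)
7. x = -11 + (-4) = -15, y = 4 + (-3) = 1 (exactly as logged)
8. x = -15 + (2) = -13, y = 1 + (3) = 4 (the printout disagrees here)
The earliest wrong entry is at step 8: it should read x = -13.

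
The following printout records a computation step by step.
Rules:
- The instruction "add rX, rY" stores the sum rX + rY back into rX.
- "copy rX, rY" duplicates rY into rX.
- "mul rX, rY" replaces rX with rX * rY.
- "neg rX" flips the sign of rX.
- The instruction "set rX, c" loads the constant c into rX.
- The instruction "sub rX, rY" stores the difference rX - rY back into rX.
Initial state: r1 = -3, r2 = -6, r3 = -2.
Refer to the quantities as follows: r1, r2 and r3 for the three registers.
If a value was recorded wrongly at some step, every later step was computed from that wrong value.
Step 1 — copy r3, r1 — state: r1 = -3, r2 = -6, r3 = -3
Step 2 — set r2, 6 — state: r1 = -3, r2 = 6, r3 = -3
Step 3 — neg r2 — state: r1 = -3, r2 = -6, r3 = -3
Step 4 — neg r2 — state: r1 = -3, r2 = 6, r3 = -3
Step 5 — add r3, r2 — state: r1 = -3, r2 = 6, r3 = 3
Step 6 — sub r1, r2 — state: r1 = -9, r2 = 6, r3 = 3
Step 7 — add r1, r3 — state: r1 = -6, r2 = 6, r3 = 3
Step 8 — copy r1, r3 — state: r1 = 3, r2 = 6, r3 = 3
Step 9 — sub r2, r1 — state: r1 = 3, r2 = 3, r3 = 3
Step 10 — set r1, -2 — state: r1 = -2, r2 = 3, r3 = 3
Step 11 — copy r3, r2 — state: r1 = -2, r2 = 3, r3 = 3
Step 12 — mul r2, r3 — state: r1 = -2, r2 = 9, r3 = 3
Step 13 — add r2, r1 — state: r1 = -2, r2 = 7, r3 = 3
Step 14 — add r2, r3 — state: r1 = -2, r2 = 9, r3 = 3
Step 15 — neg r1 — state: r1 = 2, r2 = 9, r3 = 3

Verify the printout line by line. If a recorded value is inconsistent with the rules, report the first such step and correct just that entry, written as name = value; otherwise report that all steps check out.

step 14, r2 = 10

step 1: r3 = -3 -> in agreement
step 2: r2 = 6 -> exactly as logged
step 3: r2 = -(6) = -6 -> no discrepancy
step 4: r2 = -(-6) = 6 -> matches
step 5: r3 = -3 + 6 = 3 -> agrees with the printout
step 6: r1 = -3 - 6 = -9 -> matches
step 7: r1 = -9 + 3 = -6 -> checks out
step 8: r1 = 3 -> confirmed correct
step 9: r2 = 6 - 3 = 3 -> no discrepancy
step 10: r1 = -2 -> consistent with the printout
step 11: r3 = 3 -> confirmed correct
step 12: r2 = 3 * 3 = 9 -> in agreement
step 13: r2 = 9 + -2 = 7 -> checks out
step 14: r2 = 7 + 3 = 10 -> a discrepancy with the printout
The audit stops at step 14: the recorded entry is wrong and should be r2 = 10.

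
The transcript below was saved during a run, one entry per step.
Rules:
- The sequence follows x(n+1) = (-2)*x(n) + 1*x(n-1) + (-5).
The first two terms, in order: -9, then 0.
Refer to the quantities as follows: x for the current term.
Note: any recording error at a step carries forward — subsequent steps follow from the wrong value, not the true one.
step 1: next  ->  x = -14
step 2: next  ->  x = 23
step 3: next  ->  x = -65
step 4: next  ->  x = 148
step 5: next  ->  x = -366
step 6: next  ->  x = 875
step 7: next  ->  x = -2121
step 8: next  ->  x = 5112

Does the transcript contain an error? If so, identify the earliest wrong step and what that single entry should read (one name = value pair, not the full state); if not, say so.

no error

Recomputing the run from the initial state:
step 1: x = -14
step 2: x = 23
step 3: x = -65
step 4: x = 148
step 5: x = -366
step 6: x = 875
step 7: x = -2121
step 8: x = 5112
This matches the transcript at every step.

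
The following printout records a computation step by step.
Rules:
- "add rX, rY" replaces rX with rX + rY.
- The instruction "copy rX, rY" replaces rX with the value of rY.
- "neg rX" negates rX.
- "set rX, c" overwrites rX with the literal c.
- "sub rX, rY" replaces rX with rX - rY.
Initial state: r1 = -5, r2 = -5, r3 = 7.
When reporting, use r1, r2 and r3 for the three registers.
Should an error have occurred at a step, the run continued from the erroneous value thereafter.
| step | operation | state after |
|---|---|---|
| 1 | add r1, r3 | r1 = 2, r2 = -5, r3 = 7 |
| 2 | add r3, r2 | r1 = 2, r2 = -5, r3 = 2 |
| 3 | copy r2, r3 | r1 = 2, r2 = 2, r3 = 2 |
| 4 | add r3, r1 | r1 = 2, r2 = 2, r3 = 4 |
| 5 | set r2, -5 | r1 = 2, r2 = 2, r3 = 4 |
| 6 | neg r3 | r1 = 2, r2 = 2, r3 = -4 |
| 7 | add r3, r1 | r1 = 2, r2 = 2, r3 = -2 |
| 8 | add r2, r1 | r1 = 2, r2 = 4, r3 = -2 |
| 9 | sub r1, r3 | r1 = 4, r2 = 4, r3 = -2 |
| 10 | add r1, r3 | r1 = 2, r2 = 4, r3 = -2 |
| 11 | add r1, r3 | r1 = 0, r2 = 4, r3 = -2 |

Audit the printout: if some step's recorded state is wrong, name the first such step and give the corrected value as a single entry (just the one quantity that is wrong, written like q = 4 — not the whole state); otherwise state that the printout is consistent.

1. r1 = -5 + 7 = 2 (consistent with the printout)
2. r3 = 7 + -5 = 2 (exactly as logged)
3. r2 = 2 (agrees with the printout)
4. r3 = 2 + 2 = 4 (consistent with the printout)
5. r2 = -5 (the entry is off here)
Step 5 is the first one off; corrected, r2 = -5.

step 5, r2 = -5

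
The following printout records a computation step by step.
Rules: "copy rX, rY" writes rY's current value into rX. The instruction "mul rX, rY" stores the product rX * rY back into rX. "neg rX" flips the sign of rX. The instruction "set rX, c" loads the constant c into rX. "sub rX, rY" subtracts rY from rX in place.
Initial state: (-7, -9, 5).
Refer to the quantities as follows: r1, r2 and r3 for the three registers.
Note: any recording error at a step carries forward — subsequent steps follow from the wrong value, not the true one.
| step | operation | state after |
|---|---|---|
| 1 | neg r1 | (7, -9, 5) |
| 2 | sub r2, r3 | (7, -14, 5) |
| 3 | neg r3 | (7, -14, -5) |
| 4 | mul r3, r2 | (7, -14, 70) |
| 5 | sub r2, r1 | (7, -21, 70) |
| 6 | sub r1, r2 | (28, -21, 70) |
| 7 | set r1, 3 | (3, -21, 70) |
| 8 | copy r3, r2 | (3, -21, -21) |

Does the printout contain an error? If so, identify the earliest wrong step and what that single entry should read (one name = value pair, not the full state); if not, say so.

no error

step 1: r1 = -(-7) = 7 -> in agreement
step 2: r2 = -9 - 5 = -14 -> matches
step 3: r3 = -(5) = -5 -> verified
step 4: r3 = -5 * -14 = 70 -> agrees with the printout
step 5: r2 = -14 - 7 = -21 -> exactly as logged
step 6: r1 = 7 - -21 = 28 -> same as recorded
step 7: r1 = 3 -> agrees with the printout
step 8: r3 = -21 -> checks out
The whole run recomputes cleanly — no discrepancies.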